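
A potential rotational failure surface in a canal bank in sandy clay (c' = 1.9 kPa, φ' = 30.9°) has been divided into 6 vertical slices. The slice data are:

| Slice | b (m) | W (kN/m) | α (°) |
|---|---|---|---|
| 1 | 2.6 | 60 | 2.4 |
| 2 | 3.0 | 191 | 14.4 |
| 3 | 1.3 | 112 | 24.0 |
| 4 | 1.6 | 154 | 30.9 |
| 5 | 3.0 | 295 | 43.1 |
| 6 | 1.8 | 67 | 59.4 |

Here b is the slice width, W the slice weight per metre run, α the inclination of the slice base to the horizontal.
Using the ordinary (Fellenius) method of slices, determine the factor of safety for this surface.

Ordinary method of slices: FS = Σ[c'·Δl_i + (W_i cosα_i)·tanφ'] / Σ W_i sinα_i, with Δl_i = b_i / cosα_i.
Slice 1: Δl = 2.6/cos2.4° = 2.602 m; N'_1 = 60·cos2.4° = 59.9; c'Δl = 4.94; W sinα = 2.5
Slice 2: Δl = 3.0/cos14.4° = 3.097 m; N'_2 = 191·cos14.4° = 185.0; c'Δl = 5.88; W sinα = 47.5
Slice 3: Δl = 1.3/cos24.0° = 1.423 m; N'_3 = 112·cos24.0° = 102.3; c'Δl = 2.70; W sinα = 45.6
Slice 4: Δl = 1.6/cos30.9° = 1.865 m; N'_4 = 154·cos30.9° = 132.1; c'Δl = 3.54; W sinα = 79.1
Slice 5: Δl = 3.0/cos43.1° = 4.109 m; N'_5 = 295·cos43.1° = 215.4; c'Δl = 7.81; W sinα = 201.6
Slice 6: Δl = 1.8/cos59.4° = 3.536 m; N'_6 = 67·cos59.4° = 34.1; c'Δl = 6.72; W sinα = 57.7
Σc'Δl = 31.6 kN/m; ΣN' = 728.9 kN/m; ΣW sinα = 433.9 kN/m
Resisting = 31.6 + 728.9·tan30.9° = 31.6 + 436.2 = 467.8 kN/m
FS = 467.8 / 433.9 = 1.078

FS = 1.08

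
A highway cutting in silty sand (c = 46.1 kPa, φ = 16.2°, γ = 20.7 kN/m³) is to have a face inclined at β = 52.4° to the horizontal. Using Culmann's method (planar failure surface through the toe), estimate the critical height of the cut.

H_c = 35.11 m

Culmann's analysis gives the critical failure plane at α_cr = (β + φ)/2 = (52.4 + 16.2)/2 = 34.3°, and the critical height
H_c = (4c/γ) · sinβ cosφ / [1 − cos(β − φ)]
    = (4·46.1/20.7) · sin52.4°·cos16.2° / [1 − cos(36.2°)]
    = 8.908 · 0.7923·0.9603 / [1 − 0.8070]
    = 8.908 · 0.7608 / 0.1930
    = 35.11 m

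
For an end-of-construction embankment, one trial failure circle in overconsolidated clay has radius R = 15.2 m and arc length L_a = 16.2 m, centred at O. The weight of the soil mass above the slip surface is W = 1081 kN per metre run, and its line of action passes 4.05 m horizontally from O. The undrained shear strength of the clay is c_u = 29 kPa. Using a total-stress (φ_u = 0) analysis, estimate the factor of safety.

Taking moments about the centre O, the resisting moment is provided by the undrained shear strength acting along the arc:
M_R = c_u·L_a·R = 29·16.20·15.2 = 7141.0 kN·m/m
M_D = W·d = 1081·4.05 = 4378.1 kN·m/m
FS = M_R / M_D = 7141.0 / 4378.1 = 1.631

FS = 1.63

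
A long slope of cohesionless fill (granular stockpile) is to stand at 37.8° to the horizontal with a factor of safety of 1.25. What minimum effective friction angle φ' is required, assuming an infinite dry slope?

φ' = 44.1°

FS = tanφ'/tanβ ⇒ tanφ' = FS · tanβ = 1.25 · tan37.8° = 0.9696
φ' = arctan(0.9696) = 44.12°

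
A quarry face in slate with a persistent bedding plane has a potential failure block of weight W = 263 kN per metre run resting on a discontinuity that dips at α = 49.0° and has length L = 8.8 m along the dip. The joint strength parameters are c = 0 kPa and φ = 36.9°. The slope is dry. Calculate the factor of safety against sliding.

Resolving the block weight along and normal to the plane and applying the Mohr–Coulomb strength on the joint:
N' = W cosα = 263·cos49.0° = 172.5 kN/m
Driving force T = W sinα = 263·sin49.0° = 198.5 kN/m
Resisting force R = c·L + N'·tanφ = 0·8.8 + 172.5·tan36.9° = 0.0 + 129.5 = 129.5 kN/m
FS = R / T = 129.5 / 198.5 = 0.653

FS = 0.65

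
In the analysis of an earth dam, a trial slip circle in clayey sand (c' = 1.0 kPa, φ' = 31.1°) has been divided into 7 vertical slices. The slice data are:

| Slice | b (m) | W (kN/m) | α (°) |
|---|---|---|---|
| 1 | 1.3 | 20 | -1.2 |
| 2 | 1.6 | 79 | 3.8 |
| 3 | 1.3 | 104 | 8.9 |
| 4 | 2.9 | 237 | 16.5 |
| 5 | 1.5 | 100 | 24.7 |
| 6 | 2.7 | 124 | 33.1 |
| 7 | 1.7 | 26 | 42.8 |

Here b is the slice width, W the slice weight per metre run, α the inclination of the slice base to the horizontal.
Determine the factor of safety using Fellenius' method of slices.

Ordinary method of slices: FS = Σ[c'·Δl_i + (W_i cosα_i)·tanφ'] / Σ W_i sinα_i, with Δl_i = b_i / cosα_i.
Slice 1: Δl = 1.3/cos(-1.2°) = 1.300 m; N'_1 = 20·cos(-1.2°) = 20.0; c'Δl = 1.30; W sinα = -0.4
Slice 2: Δl = 1.6/cos3.8° = 1.604 m; N'_2 = 79·cos3.8° = 78.8; c'Δl = 1.60; W sinα = 5.2
Slice 3: Δl = 1.3/cos8.9° = 1.316 m; N'_3 = 104·cos8.9° = 102.7; c'Δl = 1.32; W sinα = 16.1
Slice 4: Δl = 2.9/cos16.5° = 3.025 m; N'_4 = 237·cos16.5° = 227.2; c'Δl = 3.02; W sinα = 67.3
Slice 5: Δl = 1.5/cos24.7° = 1.651 m; N'_5 = 100·cos24.7° = 90.9; c'Δl = 1.65; W sinα = 41.8
Slice 6: Δl = 2.7/cos33.1° = 3.223 m; N'_6 = 124·cos33.1° = 103.9; c'Δl = 3.22; W sinα = 67.7
Slice 7: Δl = 1.7/cos42.8° = 2.317 m; N'_7 = 26·cos42.8° = 19.1; c'Δl = 2.32; W sinα = 17.7
Σc'Δl = 14.4 kN/m; ΣN' = 642.6 kN/m; ΣW sinα = 215.4 kN/m
Resisting = 14.4 + 642.6·tan31.1° = 14.4 + 387.7 = 402.1 kN/m
FS = 402.1 / 215.4 = 1.867

FS = 1.87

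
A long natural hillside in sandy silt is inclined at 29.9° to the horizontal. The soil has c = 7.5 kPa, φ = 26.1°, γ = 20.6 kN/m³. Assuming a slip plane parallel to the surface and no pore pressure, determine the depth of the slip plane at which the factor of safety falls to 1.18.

z = 2.57 m

Setting FS = 1.18 in FS = [c + γz cos²β tanφ] / [γz sinβ cosβ] and solving for z:
z = c / [γ cosβ (FS·sinβ − cosβ·tanφ)]
  = 7.5 / [20.6·cos29.9°·(1.18·sin29.9° − cos29.9°·tan26.1°)]
  = 7.5 / [20.6·0.8669·(1.18·0.4985 − 0.8669·0.4899)]
  = 7.5 / 2.9203 = 2.568 m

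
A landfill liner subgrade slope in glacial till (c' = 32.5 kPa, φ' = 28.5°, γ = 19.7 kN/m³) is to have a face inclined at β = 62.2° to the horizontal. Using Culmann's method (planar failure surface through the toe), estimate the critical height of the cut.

H_c = 30.53 m

Culmann's analysis gives the critical failure plane at α_cr = (β + φ')/2 = (62.2 + 28.5)/2 = 45.4°, and the critical height
H_c = (4c'/γ) · sinβ cosφ' / [1 − cos(β − φ')]
    = (4·32.5/19.7) · sin62.2°·cos28.5° / [1 − cos(33.7°)]
    = 6.599 · 0.8846·0.8788 / [1 − 0.8320]
    = 6.599 · 0.7774 / 0.1680
    = 30.53 m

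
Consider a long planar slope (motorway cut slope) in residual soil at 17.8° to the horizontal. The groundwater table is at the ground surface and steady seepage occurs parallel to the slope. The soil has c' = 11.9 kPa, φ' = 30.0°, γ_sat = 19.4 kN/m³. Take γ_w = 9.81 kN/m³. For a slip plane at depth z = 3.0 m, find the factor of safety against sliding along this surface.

FS = 1.59

With seepage parallel to the slope and the water table at the surface, the effective normal stress on the slip plane uses the buoyant unit weight γ' = γ_sat − γ_w while the driving shear stress uses γ_sat:
FS = [c' + γ' z cos²β tanφ'] / [γ_sat z sinβ cosβ]
γ' = 19.4 − 9.81 = 9.59 kN/m³
Numerator = 11.9 + 9.59·3.0·cos²17.8°·tan30.0° = 11.9 + 9.59·3.0·0.9066·0.5774 = 26.958 kPa
Denominator = 19.4·3.0·sin17.8°·cos17.8° = 19.4·3.0·0.3057·0.9521 = 16.940 kPa
FS = 26.958 / 16.940 = 1.591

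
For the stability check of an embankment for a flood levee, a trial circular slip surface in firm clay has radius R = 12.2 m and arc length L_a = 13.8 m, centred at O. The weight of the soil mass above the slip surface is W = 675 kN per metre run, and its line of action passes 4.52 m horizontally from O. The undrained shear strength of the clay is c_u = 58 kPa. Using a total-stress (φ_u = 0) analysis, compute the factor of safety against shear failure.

FS = 3.20

Taking moments about the centre O, the resisting moment is provided by the undrained shear strength acting along the arc:
M_R = c_u·L_a·R = 58·13.80·12.2 = 9764.9 kN·m/m
M_D = W·d = 675·4.52 = 3051.0 kN·m/m
FS = M_R / M_D = 9764.9 / 3051.0 = 3.201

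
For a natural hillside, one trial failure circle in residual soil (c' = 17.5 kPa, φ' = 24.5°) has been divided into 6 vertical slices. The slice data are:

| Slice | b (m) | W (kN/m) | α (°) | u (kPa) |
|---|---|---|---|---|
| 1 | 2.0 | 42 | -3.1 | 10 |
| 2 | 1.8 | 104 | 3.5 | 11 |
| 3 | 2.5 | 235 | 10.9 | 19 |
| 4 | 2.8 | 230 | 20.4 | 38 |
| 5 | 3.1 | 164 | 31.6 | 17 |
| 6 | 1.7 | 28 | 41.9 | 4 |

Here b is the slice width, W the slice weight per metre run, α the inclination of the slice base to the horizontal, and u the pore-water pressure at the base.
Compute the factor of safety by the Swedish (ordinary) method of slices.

Ordinary method of slices: FS = Σ[c'·Δl_i + (W_i cosα_i − u_i·Δl_i)·tanφ'] / Σ W_i sinα_i, with Δl_i = b_i / cosα_i.
Slice 1: Δl = 2.0/cos(-3.1°) = 2.003 m; N'_1 = 42·cos(-3.1°) − 10·2.003 = 21.9; c'Δl = 35.05; W sinα = -2.3
Slice 2: Δl = 1.8/cos3.5° = 1.803 m; N'_2 = 104·cos3.5° − 11·1.803 = 84.0; c'Δl = 31.56; W sinα = 6.3
Slice 3: Δl = 2.5/cos10.9° = 2.546 m; N'_3 = 235·cos10.9° − 19·2.546 = 182.4; c'Δl = 44.55; W sinα = 44.4
Slice 4: Δl = 2.8/cos20.4° = 2.987 m; N'_4 = 230·cos20.4° − 38·2.987 = 102.1; c'Δl = 52.28; W sinα = 80.2
Slice 5: Δl = 3.1/cos31.6° = 3.640 m; N'_5 = 164·cos31.6° − 17·3.640 = 77.8; c'Δl = 63.69; W sinα = 85.9
Slice 6: Δl = 1.7/cos41.9° = 2.284 m; N'_6 = 28·cos41.9° − 4·2.284 = 11.7; c'Δl = 39.97; W sinα = 18.7
Σc'Δl = 267.1 kN/m; ΣN' = 479.8 kN/m; ΣW sinα = 233.3 kN/m
Resisting = 267.1 + 479.8·tan24.5° = 267.1 + 218.7 = 485.8 kN/m
FS = 485.8 / 233.3 = 2.082

FS = 2.08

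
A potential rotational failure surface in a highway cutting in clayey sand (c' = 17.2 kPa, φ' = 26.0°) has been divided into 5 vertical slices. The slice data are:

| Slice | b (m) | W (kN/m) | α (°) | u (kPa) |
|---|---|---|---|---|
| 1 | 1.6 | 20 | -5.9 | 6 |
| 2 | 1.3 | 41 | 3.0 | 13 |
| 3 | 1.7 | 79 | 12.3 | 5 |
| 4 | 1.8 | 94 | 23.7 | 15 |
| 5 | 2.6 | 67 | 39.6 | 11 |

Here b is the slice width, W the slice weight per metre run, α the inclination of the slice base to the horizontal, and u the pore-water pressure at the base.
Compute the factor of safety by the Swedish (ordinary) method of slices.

Ordinary method of slices: FS = Σ[c'·Δl_i + (W_i cosα_i − u_i·Δl_i)·tanφ'] / Σ W_i sinα_i, with Δl_i = b_i / cosα_i.
Slice 1: Δl = 1.6/cos(-5.9°) = 1.609 m; N'_1 = 20·cos(-5.9°) − 6·1.609 = 10.2; c'Δl = 27.67; W sinα = -2.1
Slice 2: Δl = 1.3/cos3.0° = 1.302 m; N'_2 = 41·cos3.0° − 13·1.302 = 24.0; c'Δl = 22.39; W sinα = 2.1
Slice 3: Δl = 1.7/cos12.3° = 1.740 m; N'_3 = 79·cos12.3° − 5·1.740 = 68.5; c'Δl = 29.93; W sinα = 16.8
Slice 4: Δl = 1.8/cos23.7° = 1.966 m; N'_4 = 94·cos23.7° − 15·1.966 = 56.6; c'Δl = 33.81; W sinα = 37.8
Slice 5: Δl = 2.6/cos39.6° = 3.374 m; N'_5 = 67·cos39.6° − 11·3.374 = 14.5; c'Δl = 58.04; W sinα = 42.7
Σc'Δl = 171.8 kN/m; ΣN' = 173.8 kN/m; ΣW sinα = 97.4 kN/m
Resisting = 171.8 + 173.8·tan26.0° = 171.8 + 84.8 = 256.6 kN/m
FS = 256.6 / 97.4 = 2.634

FS = 2.63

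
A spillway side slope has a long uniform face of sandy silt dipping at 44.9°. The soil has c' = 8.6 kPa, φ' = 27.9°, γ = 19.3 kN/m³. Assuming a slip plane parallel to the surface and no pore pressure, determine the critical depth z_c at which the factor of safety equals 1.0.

Setting FS = 1.00 in FS = [c' + γz cos²β tanφ'] / [γz sinβ cosβ] and solving for z:
z = c' / [γ cosβ (FS·sinβ − cosβ·tanφ')]
  = 8.6 / [19.3·cos44.9°·(1.00·sin44.9° − cos44.9°·tan27.9°)]
  = 8.6 / [19.3·0.7083·(1.00·0.7059 − 0.7083·0.5295)]
  = 8.6 / 4.5227 = 1.902 m

z_c = 1.90 m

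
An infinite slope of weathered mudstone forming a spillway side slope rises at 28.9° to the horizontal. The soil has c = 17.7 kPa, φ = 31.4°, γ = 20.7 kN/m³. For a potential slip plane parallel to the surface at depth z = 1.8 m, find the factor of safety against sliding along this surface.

For an infinite slope with a slip plane parallel to the surface (no pore pressure): FS = [c + γz cos²β tanφ] / [γz sinβ cosβ].
γz = 20.7·1.8 = 37.26 kN/m²
Numerator = 17.7 + 37.26·cos²28.9°·tan31.4° = 17.7 + 37.26·0.7664·0.6104 = 35.132 kPa
Denominator = 37.26·sin28.9°·cos28.9° = 37.26·0.4833·0.8755 = 15.765 kPa
FS = 35.132 / 15.765 = 2.229

FS = 2.23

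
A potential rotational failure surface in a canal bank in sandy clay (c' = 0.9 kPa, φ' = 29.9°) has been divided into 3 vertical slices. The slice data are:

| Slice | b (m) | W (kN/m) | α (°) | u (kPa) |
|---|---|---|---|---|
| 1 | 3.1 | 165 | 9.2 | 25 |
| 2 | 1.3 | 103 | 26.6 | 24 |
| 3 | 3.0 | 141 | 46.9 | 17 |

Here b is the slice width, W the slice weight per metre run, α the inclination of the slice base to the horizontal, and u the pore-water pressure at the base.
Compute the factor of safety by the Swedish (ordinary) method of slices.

Ordinary method of slices: FS = Σ[c'·Δl_i + (W_i cosα_i − u_i·Δl_i)·tanφ'] / Σ W_i sinα_i, with Δl_i = b_i / cosα_i.
Slice 1: Δl = 3.1/cos9.2° = 3.140 m; N'_1 = 165·cos9.2° − 25·3.140 = 84.4; c'Δl = 2.83; W sinα = 26.4
Slice 2: Δl = 1.3/cos26.6° = 1.454 m; N'_2 = 103·cos26.6° − 24·1.454 = 57.2; c'Δl = 1.31; W sinα = 46.1
Slice 3: Δl = 3.0/cos46.9° = 4.391 m; N'_3 = 141·cos46.9° − 17·4.391 = 21.7; c'Δl = 3.95; W sinα = 103.0
Σc'Δl = 8.1 kN/m; ΣN' = 163.3 kN/m; ΣW sinα = 175.5 kN/m
Resisting = 8.1 + 163.3·tan29.9° = 8.1 + 93.9 = 102.0 kN/m
FS = 102.0 / 175.5 = 0.581

FS = 0.58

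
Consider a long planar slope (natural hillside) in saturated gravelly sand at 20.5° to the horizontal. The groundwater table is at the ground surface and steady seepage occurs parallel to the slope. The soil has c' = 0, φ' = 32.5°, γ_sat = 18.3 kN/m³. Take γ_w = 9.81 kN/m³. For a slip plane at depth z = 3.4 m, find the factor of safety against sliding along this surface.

With seepage parallel to the slope and the water table at the surface, the effective normal stress on the slip plane uses the buoyant unit weight γ' = γ_sat − γ_w while the driving shear stress uses γ_sat:
FS = [c' + γ' z cos²β tanφ'] / [γ_sat z sinβ cosβ]
(For c' = 0 this reduces to FS = (γ'/γ_sat)·tanφ'/tanβ.)
γ' = 18.3 − 9.81 = 8.49 kN/m³
Numerator = 0.0 + 8.49·3.4·cos²20.5°·tan32.5° = 0.0 + 8.49·3.4·0.8774·0.6371 = 16.134 kPa
Denominator = 18.3·3.4·sin20.5°·cos20.5° = 18.3·3.4·0.3502·0.9367 = 20.410 kPa
FS = 16.134 / 20.410 = 0.791

FS = 0.79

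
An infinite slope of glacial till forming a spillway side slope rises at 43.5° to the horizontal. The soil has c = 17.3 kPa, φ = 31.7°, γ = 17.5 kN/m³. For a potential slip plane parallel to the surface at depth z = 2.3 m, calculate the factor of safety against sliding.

For an infinite slope with a slip plane parallel to the surface (no pore pressure): FS = [c + γz cos²β tanφ] / [γz sinβ cosβ].
γz = 17.5·2.3 = 40.25 kN/m²
Numerator = 17.3 + 40.25·cos²43.5°·tan31.7° = 17.3 + 40.25·0.5262·0.6176 = 30.380 kPa
Denominator = 40.25·sin43.5°·cos43.5° = 40.25·0.6884·0.7254 = 20.097 kPa
FS = 30.380 / 20.097 = 1.512

FS = 1.51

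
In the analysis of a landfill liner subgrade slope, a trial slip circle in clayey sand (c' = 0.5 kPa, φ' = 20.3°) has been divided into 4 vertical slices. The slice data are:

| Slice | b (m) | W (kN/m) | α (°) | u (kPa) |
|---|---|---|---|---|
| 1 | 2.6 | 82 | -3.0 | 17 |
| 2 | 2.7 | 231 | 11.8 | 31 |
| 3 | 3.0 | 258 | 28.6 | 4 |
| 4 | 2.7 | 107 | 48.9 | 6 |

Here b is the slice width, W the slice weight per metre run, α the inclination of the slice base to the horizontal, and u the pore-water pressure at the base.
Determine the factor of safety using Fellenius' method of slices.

FS = 0.68

Ordinary method of slices: FS = Σ[c'·Δl_i + (W_i cosα_i − u_i·Δl_i)·tanφ'] / Σ W_i sinα_i, with Δl_i = b_i / cosα_i.
Slice 1: Δl = 2.6/cos(-3.0°) = 2.604 m; N'_1 = 82·cos(-3.0°) − 17·2.604 = 37.6; c'Δl = 1.30; W sinα = -4.3
Slice 2: Δl = 2.7/cos11.8° = 2.758 m; N'_2 = 231·cos11.8° − 31·2.758 = 140.6; c'Δl = 1.38; W sinα = 47.2
Slice 3: Δl = 3.0/cos28.6° = 3.417 m; N'_3 = 258·cos28.6° − 4·3.417 = 212.9; c'Δl = 1.71; W sinα = 123.5
Slice 4: Δl = 2.7/cos48.9° = 4.107 m; N'_4 = 107·cos48.9° − 6·4.107 = 45.7; c'Δl = 2.05; W sinα = 80.6
Σc'Δl = 6.4 kN/m; ΣN' = 436.8 kN/m; ΣW sinα = 247.1 kN/m
Resisting = 6.4 + 436.8·tan20.3° = 6.4 + 161.6 = 168.0 kN/m
FS = 168.0 / 247.1 = 0.680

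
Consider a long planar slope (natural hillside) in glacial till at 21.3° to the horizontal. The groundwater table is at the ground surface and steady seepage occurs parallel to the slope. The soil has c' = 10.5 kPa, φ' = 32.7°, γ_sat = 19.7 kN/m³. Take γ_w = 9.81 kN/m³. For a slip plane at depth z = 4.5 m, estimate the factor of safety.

FS = 1.18

With seepage parallel to the slope and the water table at the surface, the effective normal stress on the slip plane uses the buoyant unit weight γ' = γ_sat − γ_w while the driving shear stress uses γ_sat:
FS = [c' + γ' z cos²β tanφ'] / [γ_sat z sinβ cosβ]
γ' = 19.7 − 9.81 = 9.89 kN/m³
Numerator = 10.5 + 9.89·4.5·cos²21.3°·tan32.7° = 10.5 + 9.89·4.5·0.8680·0.6420 = 35.302 kPa
Denominator = 19.7·4.5·sin21.3°·cos21.3° = 19.7·4.5·0.3633·0.9317 = 30.003 kPa
FS = 35.302 / 30.003 = 1.177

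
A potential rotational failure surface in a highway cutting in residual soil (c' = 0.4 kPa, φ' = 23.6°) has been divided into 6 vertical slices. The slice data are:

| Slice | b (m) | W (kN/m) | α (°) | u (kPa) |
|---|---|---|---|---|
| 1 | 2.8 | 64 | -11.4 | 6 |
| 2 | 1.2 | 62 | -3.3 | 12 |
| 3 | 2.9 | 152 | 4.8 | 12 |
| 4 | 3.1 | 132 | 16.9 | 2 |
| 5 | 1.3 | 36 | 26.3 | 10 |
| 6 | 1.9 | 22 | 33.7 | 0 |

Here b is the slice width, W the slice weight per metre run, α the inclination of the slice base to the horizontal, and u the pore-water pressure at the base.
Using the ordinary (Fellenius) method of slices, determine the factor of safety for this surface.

FS = 2.62

Ordinary method of slices: FS = Σ[c'·Δl_i + (W_i cosα_i − u_i·Δl_i)·tanφ'] / Σ W_i sinα_i, with Δl_i = b_i / cosα_i.
Slice 1: Δl = 2.8/cos(-11.4°) = 2.856 m; N'_1 = 64·cos(-11.4°) − 6·2.856 = 45.6; c'Δl = 1.14; W sinα = -12.7
Slice 2: Δl = 1.2/cos(-3.3°) = 1.202 m; N'_2 = 62·cos(-3.3°) − 12·1.202 = 47.5; c'Δl = 0.48; W sinα = -3.6
Slice 3: Δl = 2.9/cos4.8° = 2.910 m; N'_3 = 152·cos4.8° − 12·2.910 = 116.5; c'Δl = 1.16; W sinα = 12.7
Slice 4: Δl = 3.1/cos16.9° = 3.240 m; N'_4 = 132·cos16.9° − 2·3.240 = 119.8; c'Δl = 1.30; W sinα = 38.4
Slice 5: Δl = 1.3/cos26.3° = 1.450 m; N'_5 = 36·cos26.3° − 10·1.450 = 17.8; c'Δl = 0.58; W sinα = 16.0
Slice 6: Δl = 1.9/cos33.7° = 2.284 m; N'_6 = 22·cos33.7° − 0·2.284 = 18.3; c'Δl = 0.91; W sinα = 12.2
Σc'Δl = 5.6 kN/m; ΣN' = 365.5 kN/m; ΣW sinα = 63.0 kN/m
Resisting = 5.6 + 365.5·tan23.6° = 5.6 + 159.7 = 165.3 kN/m
FS = 165.3 / 63.0 = 2.622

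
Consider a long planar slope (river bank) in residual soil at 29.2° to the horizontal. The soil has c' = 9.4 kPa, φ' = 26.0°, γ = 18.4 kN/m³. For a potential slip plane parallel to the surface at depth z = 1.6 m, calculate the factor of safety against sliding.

For an infinite slope with a slip plane parallel to the surface (no pore pressure): FS = [c' + γz cos²β tanφ'] / [γz sinβ cosβ].
γz = 18.4·1.6 = 29.44 kN/m²
Numerator = 9.4 + 29.44·cos²29.2°·tan26.0° = 9.4 + 29.44·0.7620·0.4877 = 20.341 kPa
Denominator = 29.44·sin29.2°·cos29.2° = 29.44·0.4879·0.8729 = 12.537 kPa
FS = 20.341 / 12.537 = 1.622

FS = 1.62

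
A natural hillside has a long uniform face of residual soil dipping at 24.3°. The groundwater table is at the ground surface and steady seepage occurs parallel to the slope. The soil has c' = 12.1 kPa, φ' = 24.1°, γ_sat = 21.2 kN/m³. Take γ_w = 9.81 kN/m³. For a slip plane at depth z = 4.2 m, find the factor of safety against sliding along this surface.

FS = 0.89

With seepage parallel to the slope and the water table at the surface, the effective normal stress on the slip plane uses the buoyant unit weight γ' = γ_sat − γ_w while the driving shear stress uses γ_sat:
FS = [c' + γ' z cos²β tanφ'] / [γ_sat z sinβ cosβ]
γ' = 21.2 − 9.81 = 11.39 kN/m³
Numerator = 12.1 + 11.39·4.2·cos²24.3°·tan24.1° = 12.1 + 11.39·4.2·0.8307·0.4473 = 29.875 kPa
Denominator = 21.2·4.2·sin24.3°·cos24.3° = 21.2·4.2·0.4115·0.9114 = 33.395 kPa
FS = 29.875 / 33.395 = 0.895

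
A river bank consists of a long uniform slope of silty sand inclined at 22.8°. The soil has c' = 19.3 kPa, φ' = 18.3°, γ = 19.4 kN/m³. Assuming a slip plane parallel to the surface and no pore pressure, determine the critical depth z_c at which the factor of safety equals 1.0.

z_c = 13.06 m

Setting FS = 1.00 in FS = [c' + γz cos²β tanφ'] / [γz sinβ cosβ] and solving for z:
z = c' / [γ cosβ (FS·sinβ − cosβ·tanφ')]
  = 19.3 / [19.4·cos22.8°·(1.00·sin22.8° − cos22.8°·tan18.3°)]
  = 19.3 / [19.4·0.9219·(1.00·0.3875 − 0.9219·0.3307)]
  = 19.3 / 1.4779 = 13.059 m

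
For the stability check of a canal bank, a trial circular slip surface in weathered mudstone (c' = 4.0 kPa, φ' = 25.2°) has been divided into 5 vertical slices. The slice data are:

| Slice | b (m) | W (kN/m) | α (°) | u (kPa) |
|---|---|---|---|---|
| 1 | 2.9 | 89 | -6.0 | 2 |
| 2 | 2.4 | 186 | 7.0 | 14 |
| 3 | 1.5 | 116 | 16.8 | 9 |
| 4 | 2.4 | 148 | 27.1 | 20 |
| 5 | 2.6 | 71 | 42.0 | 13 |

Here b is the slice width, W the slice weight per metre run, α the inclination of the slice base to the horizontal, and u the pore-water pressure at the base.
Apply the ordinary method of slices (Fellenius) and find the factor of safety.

Ordinary method of slices: FS = Σ[c'·Δl_i + (W_i cosα_i − u_i·Δl_i)·tanφ'] / Σ W_i sinα_i, with Δl_i = b_i / cosα_i.
Slice 1: Δl = 2.9/cos(-6.0°) = 2.916 m; N'_1 = 89·cos(-6.0°) − 2·2.916 = 82.7; c'Δl = 11.66; W sinα = -9.3
Slice 2: Δl = 2.4/cos7.0° = 2.418 m; N'_2 = 186·cos7.0° − 14·2.418 = 150.8; c'Δl = 9.67; W sinα = 22.7
Slice 3: Δl = 1.5/cos16.8° = 1.567 m; N'_3 = 116·cos16.8° − 9·1.567 = 96.9; c'Δl = 6.27; W sinα = 33.5
Slice 4: Δl = 2.4/cos27.1° = 2.696 m; N'_4 = 148·cos27.1° − 20·2.696 = 77.8; c'Δl = 10.78; W sinα = 67.4
Slice 5: Δl = 2.6/cos42.0° = 3.499 m; N'_5 = 71·cos42.0° − 13·3.499 = 7.3; c'Δl = 13.99; W sinα = 47.5
Σc'Δl = 52.4 kN/m; ΣN' = 415.5 kN/m; ΣW sinα = 161.8 kN/m
Resisting = 52.4 + 415.5·tan25.2° = 52.4 + 195.5 = 247.9 kN/m
FS = 247.9 / 161.8 = 1.532

FS = 1.53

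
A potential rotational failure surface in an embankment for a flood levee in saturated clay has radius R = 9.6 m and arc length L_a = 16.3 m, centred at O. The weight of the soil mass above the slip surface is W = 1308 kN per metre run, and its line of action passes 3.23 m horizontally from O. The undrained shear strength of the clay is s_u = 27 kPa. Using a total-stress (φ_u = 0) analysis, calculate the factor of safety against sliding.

FS = 1.00

Taking moments about the centre O, the resisting moment is provided by the undrained shear strength acting along the arc:
M_R = s_u·L_a·R = 27·16.30·9.6 = 4225.0 kN·m/m
M_D = W·d = 1308·3.23 = 4224.8 kN·m/m
FS = M_R / M_D = 4225.0 / 4224.8 = 1.000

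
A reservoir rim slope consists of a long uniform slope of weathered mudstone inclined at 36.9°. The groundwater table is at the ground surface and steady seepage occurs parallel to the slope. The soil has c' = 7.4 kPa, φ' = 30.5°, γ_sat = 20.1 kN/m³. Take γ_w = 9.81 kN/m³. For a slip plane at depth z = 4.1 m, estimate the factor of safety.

FS = 0.59

With seepage parallel to the slope and the water table at the surface, the effective normal stress on the slip plane uses the buoyant unit weight γ' = γ_sat − γ_w while the driving shear stress uses γ_sat:
FS = [c' + γ' z cos²β tanφ'] / [γ_sat z sinβ cosβ]
γ' = 20.1 − 9.81 = 10.29 kN/m³
Numerator = 7.4 + 10.29·4.1·cos²36.9°·tan30.5° = 7.4 + 10.29·4.1·0.6395·0.5890 = 23.292 kPa
Denominator = 20.1·4.1·sin36.9°·cos36.9° = 20.1·4.1·0.6004·0.7997 = 39.569 kPa
FS = 23.292 / 39.569 = 0.589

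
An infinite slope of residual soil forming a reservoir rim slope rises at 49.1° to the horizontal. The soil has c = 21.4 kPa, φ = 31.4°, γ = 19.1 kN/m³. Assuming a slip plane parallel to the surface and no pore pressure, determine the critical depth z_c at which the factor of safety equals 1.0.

Setting FS = 1.00 in FS = [c + γz cos²β tanφ] / [γz sinβ cosβ] and solving for z:
z = c / [γ cosβ (FS·sinβ − cosβ·tanφ)]
  = 21.4 / [19.1·cos49.1°·(1.00·sin49.1° − cos49.1°·tan31.4°)]
  = 21.4 / [19.1·0.6547·(1.00·0.7559 − 0.6547·0.6104)]
  = 21.4 / 4.4545 = 4.804 m

z_c = 4.80 m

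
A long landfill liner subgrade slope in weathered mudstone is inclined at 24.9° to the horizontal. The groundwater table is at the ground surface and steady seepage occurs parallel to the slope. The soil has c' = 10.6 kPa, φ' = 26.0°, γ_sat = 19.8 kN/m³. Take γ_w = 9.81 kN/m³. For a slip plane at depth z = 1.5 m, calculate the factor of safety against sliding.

With seepage parallel to the slope and the water table at the surface, the effective normal stress on the slip plane uses the buoyant unit weight γ' = γ_sat − γ_w while the driving shear stress uses γ_sat:
FS = [c' + γ' z cos²β tanφ'] / [γ_sat z sinβ cosβ]
γ' = 19.8 − 9.81 = 9.99 kN/m³
Numerator = 10.6 + 9.99·1.5·cos²24.9°·tan26.0° = 10.6 + 9.99·1.5·0.8227·0.4877 = 16.613 kPa
Denominator = 19.8·1.5·sin24.9°·cos24.9° = 19.8·1.5·0.4210·0.9070 = 11.342 kPa
FS = 16.613 / 11.342 = 1.465

FS = 1.46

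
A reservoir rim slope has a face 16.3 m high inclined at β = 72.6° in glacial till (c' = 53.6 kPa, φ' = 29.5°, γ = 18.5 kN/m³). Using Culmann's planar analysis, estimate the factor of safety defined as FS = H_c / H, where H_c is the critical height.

H_c = (4c'/γ) · sinβ cosφ' / [1 − cos(β − φ')]
    = (4·53.6/18.5) · sin72.6°·cos29.5° / [1 − cos43.1°]
    = 11.589 · 0.8305 / 0.2698 = 35.67 m
FS = H_c / H = 35.67 / 16.3 = 2.188

FS = 2.19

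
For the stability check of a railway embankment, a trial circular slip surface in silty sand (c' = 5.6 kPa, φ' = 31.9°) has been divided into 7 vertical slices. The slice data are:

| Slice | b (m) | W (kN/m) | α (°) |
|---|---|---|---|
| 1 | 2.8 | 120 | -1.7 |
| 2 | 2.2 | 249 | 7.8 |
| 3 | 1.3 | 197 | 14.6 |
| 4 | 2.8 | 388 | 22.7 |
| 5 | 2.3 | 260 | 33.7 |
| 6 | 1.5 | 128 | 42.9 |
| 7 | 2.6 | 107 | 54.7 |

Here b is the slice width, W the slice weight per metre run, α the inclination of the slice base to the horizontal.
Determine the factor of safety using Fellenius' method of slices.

Ordinary method of slices: FS = Σ[c'·Δl_i + (W_i cosα_i)·tanφ'] / Σ W_i sinα_i, with Δl_i = b_i / cosα_i.
Slice 1: Δl = 2.8/cos(-1.7°) = 2.801 m; N'_1 = 120·cos(-1.7°) = 119.9; c'Δl = 15.69; W sinα = -3.6
Slice 2: Δl = 2.2/cos7.8° = 2.221 m; N'_2 = 249·cos7.8° = 246.7; c'Δl = 12.44; W sinα = 33.8
Slice 3: Δl = 1.3/cos14.6° = 1.343 m; N'_3 = 197·cos14.6° = 190.6; c'Δl = 7.52; W sinα = 49.7
Slice 4: Δl = 2.8/cos22.7° = 3.035 m; N'_4 = 388·cos22.7° = 357.9; c'Δl = 17.00; W sinα = 149.7
Slice 5: Δl = 2.3/cos33.7° = 2.765 m; N'_5 = 260·cos33.7° = 216.3; c'Δl = 15.48; W sinα = 144.3
Slice 6: Δl = 1.5/cos42.9° = 2.048 m; N'_6 = 128·cos42.9° = 93.8; c'Δl = 11.47; W sinα = 87.1
Slice 7: Δl = 2.6/cos54.7° = 4.499 m; N'_7 = 107·cos54.7° = 61.8; c'Δl = 25.20; W sinα = 87.3
Σc'Δl = 104.8 kN/m; ΣN' = 1287.1 kN/m; ΣW sinα = 548.3 kN/m
Resisting = 104.8 + 1287.1·tan31.9° = 104.8 + 801.2 = 906.0 kN/m
FS = 906.0 / 548.3 = 1.652

FS = 1.65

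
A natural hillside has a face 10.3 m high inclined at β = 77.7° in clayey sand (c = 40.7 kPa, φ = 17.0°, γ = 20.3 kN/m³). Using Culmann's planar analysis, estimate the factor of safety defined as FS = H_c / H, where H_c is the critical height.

H_c = (4c/γ) · sinβ cosφ / [1 − cos(β − φ)]
    = (4·40.7/20.3) · sin77.7°·cos17.0° / [1 − cos60.7°]
    = 8.020 · 0.9344 / 0.5106 = 14.67 m
FS = H_c / H = 14.67 / 10.3 = 1.425

FS = 1.42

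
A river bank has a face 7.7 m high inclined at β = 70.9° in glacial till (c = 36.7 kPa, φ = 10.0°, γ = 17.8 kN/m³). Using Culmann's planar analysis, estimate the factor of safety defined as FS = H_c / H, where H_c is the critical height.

FS = 1.94

H_c = (4c/γ) · sinβ cosφ / [1 − cos(β − φ)]
    = (4·36.7/17.8) · sin70.9°·cos10.0° / [1 − cos60.9°]
    = 8.247 · 0.9306 / 0.5137 = 14.94 m
FS = H_c / H = 14.94 / 7.7 = 1.940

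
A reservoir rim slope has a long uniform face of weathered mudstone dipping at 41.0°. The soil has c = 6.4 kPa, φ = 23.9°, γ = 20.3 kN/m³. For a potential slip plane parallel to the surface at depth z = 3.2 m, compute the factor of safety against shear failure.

FS = 0.71

For an infinite slope with a slip plane parallel to the surface (no pore pressure): FS = [c + γz cos²β tanφ] / [γz sinβ cosβ].
γz = 20.3·3.2 = 64.96 kN/m²
Numerator = 6.4 + 64.96·cos²41.0°·tan23.9° = 6.4 + 64.96·0.5696·0.4431 = 22.796 kPa
Denominator = 64.96·sin41.0°·cos41.0° = 64.96·0.6561·0.7547 = 32.164 kPa
FS = 22.796 / 32.164 = 0.709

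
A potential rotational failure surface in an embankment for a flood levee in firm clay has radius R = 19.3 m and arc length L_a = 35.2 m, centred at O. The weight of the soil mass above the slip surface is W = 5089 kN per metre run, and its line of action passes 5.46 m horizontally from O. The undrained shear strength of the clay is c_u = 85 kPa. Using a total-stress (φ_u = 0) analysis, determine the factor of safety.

FS = 2.08

Taking moments about the centre O, the resisting moment is provided by the undrained shear strength acting along the arc:
M_R = c_u·L_a·R = 85·35.20·19.3 = 57745.6 kN·m/m
M_D = W·d = 5089·5.46 = 27785.9 kN·m/m
FS = M_R / M_D = 57745.6 / 27785.9 = 2.078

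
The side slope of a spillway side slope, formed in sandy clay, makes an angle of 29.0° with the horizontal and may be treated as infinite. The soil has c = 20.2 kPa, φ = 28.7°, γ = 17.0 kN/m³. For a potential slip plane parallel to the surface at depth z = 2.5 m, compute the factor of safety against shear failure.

FS = 2.11

For an infinite slope with a slip plane parallel to the surface (no pore pressure): FS = [c + γz cos²β tanφ] / [γz sinβ cosβ].
γz = 17.0·2.5 = 42.50 kN/m²
Numerator = 20.2 + 42.50·cos²29.0°·tan28.7° = 20.2 + 42.50·0.7650·0.5475 = 37.999 kPa
Denominator = 42.50·sin29.0°·cos29.0° = 42.50·0.4848·0.8746 = 18.021 kPa
FS = 37.999 / 18.021 = 2.109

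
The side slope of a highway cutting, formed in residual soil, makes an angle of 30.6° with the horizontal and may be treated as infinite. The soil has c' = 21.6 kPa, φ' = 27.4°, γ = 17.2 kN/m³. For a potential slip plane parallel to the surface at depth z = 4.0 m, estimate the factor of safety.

FS = 1.59

For an infinite slope with a slip plane parallel to the surface (no pore pressure): FS = [c' + γz cos²β tanφ'] / [γz sinβ cosβ].
γz = 17.2·4.0 = 68.80 kN/m²
Numerator = 21.6 + 68.80·cos²30.6°·tan27.4° = 21.6 + 68.80·0.7409·0.5184 = 48.022 kPa
Denominator = 68.80·sin30.6°·cos30.6° = 68.80·0.5090·0.8607 = 30.145 kPa
FS = 48.022 / 30.145 = 1.593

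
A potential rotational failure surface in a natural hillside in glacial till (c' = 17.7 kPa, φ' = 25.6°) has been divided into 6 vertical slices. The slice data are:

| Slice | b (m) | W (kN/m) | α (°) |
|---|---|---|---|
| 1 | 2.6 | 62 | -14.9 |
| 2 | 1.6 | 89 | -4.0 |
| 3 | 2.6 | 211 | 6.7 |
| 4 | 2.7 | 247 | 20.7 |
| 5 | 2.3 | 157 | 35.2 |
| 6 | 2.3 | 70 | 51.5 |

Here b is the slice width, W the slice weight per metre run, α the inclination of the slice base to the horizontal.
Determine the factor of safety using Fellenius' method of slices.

FS = 2.78

Ordinary method of slices: FS = Σ[c'·Δl_i + (W_i cosα_i)·tanφ'] / Σ W_i sinα_i, with Δl_i = b_i / cosα_i.
Slice 1: Δl = 2.6/cos(-14.9°) = 2.690 m; N'_1 = 62·cos(-14.9°) = 59.9; c'Δl = 47.62; W sinα = -15.9
Slice 2: Δl = 1.6/cos(-4.0°) = 1.604 m; N'_2 = 89·cos(-4.0°) = 88.8; c'Δl = 28.39; W sinα = -6.2
Slice 3: Δl = 2.6/cos6.7° = 2.618 m; N'_3 = 211·cos6.7° = 209.6; c'Δl = 46.34; W sinα = 24.6
Slice 4: Δl = 2.7/cos20.7° = 2.886 m; N'_4 = 247·cos20.7° = 231.1; c'Δl = 51.09; W sinα = 87.3
Slice 5: Δl = 2.3/cos35.2° = 2.815 m; N'_5 = 157·cos35.2° = 128.3; c'Δl = 49.82; W sinα = 90.5
Slice 6: Δl = 2.3/cos51.5° = 3.695 m; N'_6 = 70·cos51.5° = 43.6; c'Δl = 65.40; W sinα = 54.8
Σc'Δl = 288.7 kN/m; ΣN' = 761.2 kN/m; ΣW sinα = 235.1 kN/m
Resisting = 288.7 + 761.2·tan25.6° = 288.7 + 364.7 = 653.3 kN/m
FS = 653.3 / 235.1 = 2.780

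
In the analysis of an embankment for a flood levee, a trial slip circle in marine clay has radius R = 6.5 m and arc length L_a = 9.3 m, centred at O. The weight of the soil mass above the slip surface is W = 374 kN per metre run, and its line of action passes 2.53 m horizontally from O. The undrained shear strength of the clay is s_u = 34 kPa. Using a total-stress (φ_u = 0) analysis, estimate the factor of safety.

FS = 2.17

Taking moments about the centre O, the resisting moment is provided by the undrained shear strength acting along the arc:
M_R = s_u·L_a·R = 34·9.30·6.5 = 2055.3 kN·m/m
M_D = W·d = 374·2.53 = 946.2 kN·m/m
FS = M_R / M_D = 2055.3 / 946.2 = 2.172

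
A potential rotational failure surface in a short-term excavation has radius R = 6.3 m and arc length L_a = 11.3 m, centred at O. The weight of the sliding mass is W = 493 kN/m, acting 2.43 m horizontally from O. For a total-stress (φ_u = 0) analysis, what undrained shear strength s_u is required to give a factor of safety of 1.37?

FS = s_u·L_a·R / (W·d), so s_u = FS·W·d / (L_a·R).
s_u = 1.37·493·2.43 / (11.30·6.3) = 1641.2 / 71.19 = 23.05 kPa

s_u = 23.1 kPa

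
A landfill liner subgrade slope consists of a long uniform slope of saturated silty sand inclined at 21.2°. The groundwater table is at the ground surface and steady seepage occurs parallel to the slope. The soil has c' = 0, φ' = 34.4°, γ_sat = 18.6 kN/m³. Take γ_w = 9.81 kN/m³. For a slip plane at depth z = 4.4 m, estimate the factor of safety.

FS = 0.83

With seepage parallel to the slope and the water table at the surface, the effective normal stress on the slip plane uses the buoyant unit weight γ' = γ_sat − γ_w while the driving shear stress uses γ_sat:
FS = [c' + γ' z cos²β tanφ'] / [γ_sat z sinβ cosβ]
(For c' = 0 this reduces to FS = (γ'/γ_sat)·tanφ'/tanβ.)
γ' = 18.6 − 9.81 = 8.79 kN/m³
Numerator = 0.0 + 8.79·4.4·cos²21.2°·tan34.4° = 0.0 + 8.79·4.4·0.8692·0.6847 = 23.019 kPa
Denominator = 18.6·4.4·sin21.2°·cos21.2° = 18.6·4.4·0.3616·0.9323 = 27.592 kPa
FS = 23.019 / 27.592 = 0.834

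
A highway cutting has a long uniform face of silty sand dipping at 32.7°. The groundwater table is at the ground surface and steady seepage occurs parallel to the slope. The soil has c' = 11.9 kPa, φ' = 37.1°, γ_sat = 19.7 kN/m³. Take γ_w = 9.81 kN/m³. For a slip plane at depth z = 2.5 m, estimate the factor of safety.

FS = 1.12

With seepage parallel to the slope and the water table at the surface, the effective normal stress on the slip plane uses the buoyant unit weight γ' = γ_sat − γ_w while the driving shear stress uses γ_sat:
FS = [c' + γ' z cos²β tanφ'] / [γ_sat z sinβ cosβ]
γ' = 19.7 − 9.81 = 9.89 kN/m³
Numerator = 11.9 + 9.89·2.5·cos²32.7°·tan37.1° = 11.9 + 9.89·2.5·0.7081·0.7563 = 25.142 kPa
Denominator = 19.7·2.5·sin32.7°·cos32.7° = 19.7·2.5·0.5402·0.8415 = 22.390 kPa
FS = 25.142 / 22.390 = 1.123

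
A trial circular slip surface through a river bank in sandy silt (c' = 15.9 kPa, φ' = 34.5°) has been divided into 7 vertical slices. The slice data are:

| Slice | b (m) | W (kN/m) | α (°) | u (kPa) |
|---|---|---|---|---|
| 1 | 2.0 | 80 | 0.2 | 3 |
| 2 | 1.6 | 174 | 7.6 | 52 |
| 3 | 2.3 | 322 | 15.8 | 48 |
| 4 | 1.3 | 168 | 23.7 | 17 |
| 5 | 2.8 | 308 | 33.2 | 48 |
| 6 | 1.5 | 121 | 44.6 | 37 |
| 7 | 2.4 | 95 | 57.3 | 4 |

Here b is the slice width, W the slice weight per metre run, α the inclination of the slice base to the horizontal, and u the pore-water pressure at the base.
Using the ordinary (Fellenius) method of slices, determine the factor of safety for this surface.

Ordinary method of slices: FS = Σ[c'·Δl_i + (W_i cosα_i − u_i·Δl_i)·tanφ'] / Σ W_i sinα_i, with Δl_i = b_i / cosα_i.
Slice 1: Δl = 2.0/cos0.2° = 2.000 m; N'_1 = 80·cos0.2° − 3·2.000 = 74.0; c'Δl = 31.80; W sinα = 0.3
Slice 2: Δl = 1.6/cos7.6° = 1.614 m; N'_2 = 174·cos7.6° − 52·1.614 = 88.5; c'Δl = 25.67; W sinα = 23.0
Slice 3: Δl = 2.3/cos15.8° = 2.390 m; N'_3 = 322·cos15.8° − 48·2.390 = 195.1; c'Δl = 38.01; W sinα = 87.7
Slice 4: Δl = 1.3/cos23.7° = 1.420 m; N'_4 = 168·cos23.7° − 17·1.420 = 129.7; c'Δl = 22.57; W sinα = 67.5
Slice 5: Δl = 2.8/cos33.2° = 3.346 m; N'_5 = 308·cos33.2° − 48·3.346 = 97.1; c'Δl = 53.20; W sinα = 168.6
Slice 6: Δl = 1.5/cos44.6° = 2.107 m; N'_6 = 121·cos44.6° − 37·2.107 = 8.2; c'Δl = 33.50; W sinα = 85.0
Slice 7: Δl = 2.4/cos57.3° = 4.442 m; N'_7 = 95·cos57.3° − 4·4.442 = 33.6; c'Δl = 70.64; W sinα = 79.9
Σc'Δl = 275.4 kN/m; ΣN' = 626.2 kN/m; ΣW sinα = 512.0 kN/m
Resisting = 275.4 + 626.2·tan34.5° = 275.4 + 430.4 = 705.8 kN/m
FS = 705.8 / 512.0 = 1.378

FS = 1.38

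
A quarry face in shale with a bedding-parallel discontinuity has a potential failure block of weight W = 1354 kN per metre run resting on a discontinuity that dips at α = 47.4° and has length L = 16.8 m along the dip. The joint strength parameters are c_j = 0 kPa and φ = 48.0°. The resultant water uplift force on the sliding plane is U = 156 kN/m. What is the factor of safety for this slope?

FS = 0.85

Resolving the block weight along and normal to the plane and applying the Mohr–Coulomb strength on the joint:
N' = W cosα − U = 1354·cos47.4° − 156 = 760.5 kN/m
Driving force T = W sinα = 1354·sin47.4° = 996.7 kN/m
Resisting force R = c_j·L + N'·tanφ = 0·16.8 + 760.5·tan48.0° = 0.0 + 844.6 = 844.6 kN/m
FS = R / T = 844.6 / 996.7 = 0.847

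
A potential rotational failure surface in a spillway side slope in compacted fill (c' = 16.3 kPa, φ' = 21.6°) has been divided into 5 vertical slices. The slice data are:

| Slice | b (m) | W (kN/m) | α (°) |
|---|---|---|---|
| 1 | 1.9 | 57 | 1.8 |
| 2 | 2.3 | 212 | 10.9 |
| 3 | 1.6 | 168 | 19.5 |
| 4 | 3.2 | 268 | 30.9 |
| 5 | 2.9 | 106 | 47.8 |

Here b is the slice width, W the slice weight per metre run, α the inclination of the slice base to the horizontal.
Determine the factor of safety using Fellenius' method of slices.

FS = 1.64

Ordinary method of slices: FS = Σ[c'·Δl_i + (W_i cosα_i)·tanφ'] / Σ W_i sinα_i, with Δl_i = b_i / cosα_i.
Slice 1: Δl = 1.9/cos1.8° = 1.901 m; N'_1 = 57·cos1.8° = 57.0; c'Δl = 30.99; W sinα = 1.8
Slice 2: Δl = 2.3/cos10.9° = 2.342 m; N'_2 = 212·cos10.9° = 208.2; c'Δl = 38.18; W sinα = 40.1
Slice 3: Δl = 1.6/cos19.5° = 1.697 m; N'_3 = 168·cos19.5° = 158.4; c'Δl = 27.67; W sinα = 56.1
Slice 4: Δl = 3.2/cos30.9° = 3.729 m; N'_4 = 268·cos30.9° = 230.0; c'Δl = 60.79; W sinα = 137.6
Slice 5: Δl = 2.9/cos47.8° = 4.317 m; N'_5 = 106·cos47.8° = 71.2; c'Δl = 70.37; W sinα = 78.5
Σc'Δl = 228.0 kN/m; ΣN' = 724.7 kN/m; ΣW sinα = 314.1 kN/m
Resisting = 228.0 + 724.7·tan21.6° = 228.0 + 286.9 = 514.9 kN/m
FS = 514.9 / 314.1 = 1.639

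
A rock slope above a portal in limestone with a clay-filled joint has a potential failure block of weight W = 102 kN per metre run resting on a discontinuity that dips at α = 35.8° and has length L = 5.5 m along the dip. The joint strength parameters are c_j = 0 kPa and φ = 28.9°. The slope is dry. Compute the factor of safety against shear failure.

FS = 0.77

Resolving the block weight along and normal to the plane and applying the Mohr–Coulomb strength on the joint:
N' = W cosα = 102·cos35.8° = 82.7 kN/m
Driving force T = W sinα = 102·sin35.8° = 59.7 kN/m
Resisting force R = c_j·L + N'·tanφ = 0·5.5 + 82.7·tan28.9° = 0.0 + 45.7 = 45.7 kN/m
FS = R / T = 45.7 / 59.7 = 0.765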